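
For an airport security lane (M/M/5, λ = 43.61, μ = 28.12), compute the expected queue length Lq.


a = λ/μ = 1.5509; ρ = a/5 = 0.3102
P₀ = 0.211662
Lq = P₀·a^c·ρ / (c!·(1−ρ)²) = 0.211662·8.97127·0.3102/(120·0.47586)
= 0.01031

Final: 0.01031


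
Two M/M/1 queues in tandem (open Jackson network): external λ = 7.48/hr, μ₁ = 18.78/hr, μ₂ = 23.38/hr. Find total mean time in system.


Each node sees arrival rate λ = 7.48/hr (tandem ⇒ throughput preserved).
W₁ = 1/(μ₁−λ) = 1/(18.78−7.48) = 0.08850 hr
W₂ = 1/(μ₂−λ) = 1/(23.38−7.48) = 0.06289 hr
W_total = W₁ + W₂ = 0.08850 + 0.06289 = 0.15139 hr

Final: 0.15139 hr


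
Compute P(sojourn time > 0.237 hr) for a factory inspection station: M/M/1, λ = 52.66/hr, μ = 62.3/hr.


W ~ Exponential(μ−λ) for M/M/1.
μ − λ = 62.3 − 52.66 = 9.6400
P(W > t) = e^{−(μ−λ)t} = e^{−2.2847} = 0.101807

Final: 0.101807


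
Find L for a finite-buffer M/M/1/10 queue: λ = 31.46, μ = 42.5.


ρ = 31.46/42.5 = 0.7402
L = ρ[1 − (K+1)ρ^K + Kρ^(K+1)] / [(1−ρ)(1−ρ^(K+1))]
Numerator: 0.7402·(1 − 11·0.049397 + 10·0.036565) = 0.608687
Denominator: (0.2598)·(0.963435) = 0.250266
L = 0.608687/0.250266 = 2.4322

Final: 2.4322


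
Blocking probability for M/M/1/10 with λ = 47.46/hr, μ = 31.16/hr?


ρ = λ/μ = 47.46/31.16 = 1.5231
P_K = (1−ρ)ρ^K/(1−ρ^(K+1)) = (-0.5231·67.189723)/(1 − 102.337107)
= -35.147384/-101.337107 = 0.346836

Final: 0.346836


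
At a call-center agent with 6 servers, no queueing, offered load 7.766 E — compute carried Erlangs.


B(6,7.766) = 0.376794 (Erlang-B)
Carried load = a(1 − B) = 7.766·(1 − 0.376794) = 7.766·0.623206 = 4.8398 E

Final: 4.8398 Erlangs


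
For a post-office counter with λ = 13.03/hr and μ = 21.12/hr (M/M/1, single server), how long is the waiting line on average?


ρ = 13.03/21.12 = 0.6170
Lq = ρ²/(1−ρ) = 0.3806/0.3830 = 0.9937

Final: 0.9937


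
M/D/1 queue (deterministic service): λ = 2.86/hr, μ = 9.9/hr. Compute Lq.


ρ = 2.86/9.9 = 0.2889
M/D/1: Lq = ρ²/(2(1−ρ)) = 0.08346/(2·0.7111) = 0.05868

Final: 0.05868


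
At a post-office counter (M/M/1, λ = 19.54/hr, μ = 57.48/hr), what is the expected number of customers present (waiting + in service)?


ρ = λ/μ = 19.54/57.48 = 0.3399
L = ρ/(1−ρ) = 0.3399/(1 − 0.3399) = 0.3399/0.6601 = 0.5150

Final: 0.5150


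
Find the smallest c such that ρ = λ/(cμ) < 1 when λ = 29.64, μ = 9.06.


Stability requires cμ > λ ⇔ c > λ/μ.
λ/μ = 29.64/9.06 = 3.2715
Minimum integer c = ⌊3.2715⌋ + 1 = 4
Check: 4·9.06 = 36.24 > 29.64, while 3·9.06 = 27.18 ≤ 29.64

Final: 4 servers


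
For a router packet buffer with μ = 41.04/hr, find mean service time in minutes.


Mean service time = 1/μ = 1/41.04 hour = 0.02437 hour
In minutes: 0.02437 × 60 = 1.4620 min

Final: 1.4620 min


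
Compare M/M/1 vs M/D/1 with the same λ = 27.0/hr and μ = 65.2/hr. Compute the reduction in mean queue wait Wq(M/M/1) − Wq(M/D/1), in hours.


ρ = 27.0/65.2 = 0.4141
Wq(M/M/1) = ρ/(μ−λ) = 0.4141/38.20 = 0.01084 hr
Wq(M/D/1) = ρ/(2(μ−λ)) = 0.005420 hr
Savings = 0.01084 − 0.005420 = 0.005420 hr

Final: 0.005420 hr


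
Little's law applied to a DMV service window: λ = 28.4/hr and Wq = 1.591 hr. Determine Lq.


Lq = λWq = 28.4·1.591 = 45.1844

Final: 45.1844


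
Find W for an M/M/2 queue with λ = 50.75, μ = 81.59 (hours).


a = 0.6220; ρ = 0.3110; P₀ = 0.525546
Lq = P₀·a^c·ρ/(c!(1−ρ)²) = 0.06661
Wq = Lq/λ = 0.06661/50.75 = 0.001312 hr
W = Wq + 1/μ = 0.001312 + 0.01226 = 0.01357 hr

Final: 0.01357 hr


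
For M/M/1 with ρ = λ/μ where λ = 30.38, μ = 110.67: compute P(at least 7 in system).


ρ = 30.38/110.67 = 0.2745
P(N ≥ n) = ρ^n = 0.2745^7 = 0.0001175

Final: 0.0001175


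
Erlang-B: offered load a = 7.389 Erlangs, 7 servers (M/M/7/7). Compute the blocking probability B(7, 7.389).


B(c,a) = (a^c/c!) / Σ_{k=0}^{c} a^k/k!
a^7/7! = 238.599280
Σ terms (k=0..7): 1.00000 + 7.38900 + 27.29866 + 67.23660 + 124.20281 + 183.54691 + 226.03802 + 238.59928 = 875.311291
B = 238.599280/875.311291 = 0.272588

Final: 0.272588


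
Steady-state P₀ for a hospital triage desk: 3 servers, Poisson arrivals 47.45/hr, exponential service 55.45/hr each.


a = λ/μ = 47.45/55.45 = 0.8557; ρ = a/c = 0.2852
Σ_{k=0}^{2} a^k/k! (terms k=0..2) = 1.00000 + 0.85573 + 0.36613 = 2.22186
Tail: a^3/(3!(1−ρ)) = 0.62662/(6·0.7148) = 0.14611
P₀ = 1/(2.22186 + 0.14611) = 1/2.36797 = 0.422302

Final: 0.422302


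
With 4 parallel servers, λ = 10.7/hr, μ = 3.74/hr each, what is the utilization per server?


ρ = λ/(cμ) = 10.7/(4·3.74) = 10.7/14.96 = 0.7152

Final: 0.7152


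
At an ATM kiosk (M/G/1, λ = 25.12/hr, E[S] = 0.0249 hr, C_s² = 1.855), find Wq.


ρ = λ·E[S] = 25.12·0.0249 = 0.6255
E[S²] = E[S]²(1+C_s²) = 0.0249²·(1+1.855) = 0.001770
Wq = λ·E[S²]/(2(1−ρ)) = 25.12·0.001770/(2·0.3745) = 0.05936 hr

Final: 0.05936 hr


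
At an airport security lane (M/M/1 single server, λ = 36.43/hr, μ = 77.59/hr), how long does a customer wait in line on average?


ρ = 36.43/77.59 = 0.4695
Wq = ρ/(μ−λ) = 0.4695/(77.59 − 36.43) = 0.4695/41.16 = 0.01141 hr

Final: 0.01141 hr


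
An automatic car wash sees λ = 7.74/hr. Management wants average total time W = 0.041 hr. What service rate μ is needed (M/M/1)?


W = 1/(μ−λ) ⇒ μ − λ = 1/W = 1/0.041 = 24.3902
μ = λ + 1/W = 7.74 + 24.3902 = 32.1302 per hr

Final: 32.1302 /hr


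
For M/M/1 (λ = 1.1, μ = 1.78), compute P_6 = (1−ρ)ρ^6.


ρ = 1.1/1.78 = 0.6180
P_n = (1−ρ)·ρ^n = (1 − 0.6180)·0.6180^6 = 0.3820·0.055698 = 0.021278

Final: 0.021278


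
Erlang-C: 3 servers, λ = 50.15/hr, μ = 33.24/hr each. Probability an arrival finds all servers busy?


a = λ/μ = 1.5087; ρ = a/3 = 0.5029
P₀ = 0.208408 (from M/M/c formula)
C(c,a) = [a^c/(c!(1−ρ))]·P₀ = [3.43423/(6·0.4971)]·0.208408
= 1.15144·0.208408 = 0.239969

Final: 0.239969


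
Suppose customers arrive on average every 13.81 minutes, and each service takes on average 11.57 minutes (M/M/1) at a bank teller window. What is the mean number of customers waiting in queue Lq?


λ = 60/13.81 = 4.3447 /hr
μ = 60/11.57 = 5.1858 /hr
ρ = λ/μ = 4.3447/5.1858 = 0.8378
Lq = ρ²/(1−ρ) = 0.7019/0.1622 = 4.3274

Final: 4.3274


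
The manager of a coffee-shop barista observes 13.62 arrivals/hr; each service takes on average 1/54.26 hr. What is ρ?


ρ = λ/μ = 13.62/54.26 = 0.2510

Final: 0.2510


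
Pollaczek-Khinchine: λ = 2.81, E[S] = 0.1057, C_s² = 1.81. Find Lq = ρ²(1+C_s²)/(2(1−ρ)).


ρ = λ·E[S] = 2.81·0.1057 = 0.2970
Lq = ρ²(1+C_s²)/(2(1−ρ)) = 0.08822·(1+1.81)/(2·0.7030)
= 0.08822·2.8100/1.4060 = 0.17632

Final: 0.17632


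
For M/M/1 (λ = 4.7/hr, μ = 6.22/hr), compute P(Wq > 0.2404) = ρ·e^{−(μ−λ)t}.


ρ = 4.7/6.22 = 0.7556
P(Wq > t) = ρ·e^{−(μ−λ)t} = 0.7556·e^{−0.3654}
= 0.7556·0.693913 = 0.524340

Final: 0.524340


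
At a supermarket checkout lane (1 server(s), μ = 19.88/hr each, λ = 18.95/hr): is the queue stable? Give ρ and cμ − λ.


Total capacity cμ = 1·19.88 = 19.88/hr
ρ = λ/(cμ) = 18.95/19.88 = 0.9532
Stable ⇔ ρ < 1: YES
Spare capacity = cμ − λ = 19.88 − 18.95 = 0.93/hr

Final: ρ = 0.9532; stable; margin = 0.93/hr


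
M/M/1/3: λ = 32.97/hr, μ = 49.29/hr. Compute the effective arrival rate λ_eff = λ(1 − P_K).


ρ = 0.6689; P_K = (1−ρ)ρ^3/(1−ρ^4) = 0.123895
λ_eff = λ(1 − P_K) = 32.97·(1 − 0.123895) = 32.97·0.876105 = 28.8852 /hr

Final: 28.8852 /hr


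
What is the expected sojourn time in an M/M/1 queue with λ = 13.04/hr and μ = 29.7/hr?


W = 1/(μ−λ) = 1/(29.7 − 13.04) = 1/16.66 = 0.06002 hr

Final: 0.06002 hr


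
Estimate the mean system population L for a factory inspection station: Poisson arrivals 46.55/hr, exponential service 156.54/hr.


ρ = λ/μ = 46.55/156.54 = 0.2974
L = ρ/(1−ρ) = 0.2974/(1 − 0.2974) = 0.2974/0.7026 = 0.4232

Final: 0.4232


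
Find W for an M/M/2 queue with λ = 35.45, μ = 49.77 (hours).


a = 0.7123; ρ = 0.3561; P₀ = 0.474776
Lq = P₀·a^c·ρ/(c!(1−ρ)²) = 0.10346
Wq = Lq/λ = 0.10346/35.45 = 0.002919 hr
W = Wq + 1/μ = 0.002919 + 0.02009 = 0.02301 hr

Final: 0.02301 hr


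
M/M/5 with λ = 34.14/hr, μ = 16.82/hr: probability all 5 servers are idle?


a = λ/μ = 34.14/16.82 = 2.0297; ρ = a/c = 0.4059
Σ_{k=0}^{4} a^k/k! (terms k=0..4) = 1.00000 + 2.02973 + 2.05989 + 1.39367 + 0.70719 = 7.19049
Tail: a^5/(5!(1−ρ)) = 34.44987/(120·0.5941) = 0.48326
P₀ = 1/(7.19049 + 0.48326) = 1/7.67375 = 0.130314

Final: 0.130314


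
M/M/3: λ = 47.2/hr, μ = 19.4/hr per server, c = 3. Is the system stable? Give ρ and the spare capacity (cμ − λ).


Total capacity cμ = 3·19.4 = 58.20/hr
ρ = λ/(cμ) = 47.2/58.20 = 0.8110
Stable ⇔ ρ < 1: YES
Spare capacity = cμ − λ = 58.20 − 47.2 = 11.00/hr

Final: ρ = 0.8110; stable; margin = 11.00/hr


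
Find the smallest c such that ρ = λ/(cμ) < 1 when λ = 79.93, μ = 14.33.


Stability requires cμ > λ ⇔ c > λ/μ.
λ/μ = 79.93/14.33 = 5.5778
Minimum integer c = ⌊5.5778⌋ + 1 = 6
Check: 6·14.33 = 85.98 > 79.93, while 5·14.33 = 71.65 ≤ 79.93

Final: 6 servers


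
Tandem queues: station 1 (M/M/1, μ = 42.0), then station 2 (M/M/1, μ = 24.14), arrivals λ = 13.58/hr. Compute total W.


Each node sees arrival rate λ = 13.58/hr (tandem ⇒ throughput preserved).
W₁ = 1/(μ₁−λ) = 1/(42.0−13.58) = 0.03519 hr
W₂ = 1/(μ₂−λ) = 1/(24.14−13.58) = 0.09470 hr
W_total = W₁ + W₂ = 0.03519 + 0.09470 = 0.12988 hr

Final: 0.12988 hr


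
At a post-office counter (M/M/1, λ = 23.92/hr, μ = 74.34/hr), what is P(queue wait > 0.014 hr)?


ρ = 23.92/74.34 = 0.3218
P(Wq > t) = ρ·e^{−(μ−λ)t} = 0.3218·e^{−0.7059}
= 0.3218·0.493674 = 0.158847

Final: 0.158847


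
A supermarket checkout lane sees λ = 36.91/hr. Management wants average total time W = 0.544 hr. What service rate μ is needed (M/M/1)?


W = 1/(μ−λ) ⇒ μ − λ = 1/W = 1/0.544 = 1.8382
μ = λ + 1/W = 36.91 + 1.8382 = 38.7482 per hr

Final: 38.7482 /hr


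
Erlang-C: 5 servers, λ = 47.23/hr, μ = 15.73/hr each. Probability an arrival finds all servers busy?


a = λ/μ = 3.0025; ρ = a/5 = 0.6005
P₀ = 0.046515 (from M/M/c formula)
C(c,a) = [a^c/(c!(1−ρ))]·P₀ = [244.03163/(120·0.3995)]·0.046515
= 5.09046·0.046515 = 0.236782

Final: 0.236782


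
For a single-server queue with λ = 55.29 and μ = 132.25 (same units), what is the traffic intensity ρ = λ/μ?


ρ = λ/μ = 55.29/132.25 = 0.4181

Final: 0.4181


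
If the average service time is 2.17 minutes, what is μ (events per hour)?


μ = 1/(service time) in consistent units.
1 hour = 60 min, so μ = 60/2.17 = 27.6498 per hour

Final: 27.6498 /hr


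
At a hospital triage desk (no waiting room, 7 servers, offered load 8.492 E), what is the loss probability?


B(c,a) = (a^c/c!) / Σ_{k=0}^{c} a^k/k!
a^7/7! = 631.886915
Σ terms (k=0..7): 1.00000 + 8.49200 + 36.05703 + 102.06544 + 216.68493 + 368.01768 + 520.86769 + 631.88691 = 1885.071678
B = 631.886915/1885.071678 = 0.335206

Final: 0.335206


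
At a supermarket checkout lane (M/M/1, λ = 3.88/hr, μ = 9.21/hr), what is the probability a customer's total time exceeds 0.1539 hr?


W ~ Exponential(μ−λ) for M/M/1.
μ − λ = 9.21 − 3.88 = 5.3300
P(W > t) = e^{−(μ−λ)t} = e^{−0.8203} = 0.440305

Final: 0.440305


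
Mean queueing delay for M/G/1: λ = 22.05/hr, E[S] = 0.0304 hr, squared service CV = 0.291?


ρ = λ·E[S] = 22.05·0.0304 = 0.6703
E[S²] = E[S]²(1+C_s²) = 0.0304²·(1+0.291) = 0.001193
Wq = λ·E[S²]/(2(1−ρ)) = 22.05·0.001193/(2·0.3297) = 0.03990 hr

Final: 0.03990 hr


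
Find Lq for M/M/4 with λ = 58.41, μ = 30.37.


a = λ/μ = 1.9233; ρ = a/4 = 0.4808
P₀ = 0.141712
Lq = P₀·a^c·ρ / (c!·(1−ρ)²) = 0.141712·13.68263·0.4808/(24·0.26955)
= 0.14412

Final: 0.14412


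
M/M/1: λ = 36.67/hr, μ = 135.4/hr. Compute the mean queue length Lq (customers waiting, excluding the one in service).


ρ = 36.67/135.4 = 0.2708
Lq = ρ²/(1−ρ) = 0.07335/0.7292 = 0.1006

Final: 0.1006


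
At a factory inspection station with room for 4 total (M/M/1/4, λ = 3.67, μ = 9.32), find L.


ρ = 3.67/9.32 = 0.3938
L = ρ[1 − (K+1)ρ^K + Kρ^(K+1)] / [(1−ρ)(1−ρ^(K+1))]
Numerator: 0.3938·(1 − 5·0.024044 + 4·0.009468) = 0.361350
Denominator: (0.6062)·(0.990532) = 0.600484
L = 0.361350/0.600484 = 0.6018

Final: 0.6018


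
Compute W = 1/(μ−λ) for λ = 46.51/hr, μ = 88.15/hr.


W = 1/(μ−λ) = 1/(88.15 − 46.51) = 1/41.64 = 0.02402 hr

Final: 0.02402 hr


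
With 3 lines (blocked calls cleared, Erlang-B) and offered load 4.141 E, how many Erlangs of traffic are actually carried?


B(3,4.141) = 0.463208 (Erlang-B)
Carried load = a(1 − B) = 4.141·(1 − 0.463208) = 4.141·0.536792 = 2.2229 E

Final: 2.2229 Erlangs


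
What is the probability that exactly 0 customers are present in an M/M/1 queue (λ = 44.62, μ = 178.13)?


ρ = 44.62/178.13 = 0.2505
P_n = (1−ρ)·ρ^n = (1 − 0.2505)·0.2505^0 = 0.7495·1.000000 = 0.749509

Final: 0.749509


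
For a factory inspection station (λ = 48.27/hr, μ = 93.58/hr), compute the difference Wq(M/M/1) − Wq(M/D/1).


ρ = 48.27/93.58 = 0.5158
Wq(M/M/1) = ρ/(μ−λ) = 0.5158/45.31 = 0.01138 hr
Wq(M/D/1) = ρ/(2(μ−λ)) = 0.005692 hr
Savings = 0.01138 − 0.005692 = 0.005692 hr

Final: 0.005692 hr


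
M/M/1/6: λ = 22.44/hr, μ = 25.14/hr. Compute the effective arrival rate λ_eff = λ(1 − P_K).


ρ = 0.8926; P_K = (1−ρ)ρ^6/(1−ρ^7) = 0.099020
λ_eff = λ(1 − P_K) = 22.44·(1 − 0.099020) = 22.44·0.900980 = 20.2180 /hr

Final: 20.2180 /hr


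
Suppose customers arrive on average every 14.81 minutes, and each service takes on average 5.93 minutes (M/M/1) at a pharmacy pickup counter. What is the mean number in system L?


λ = 60/14.81 = 4.0513 /hr
μ = 60/5.93 = 10.1180 /hr
ρ = λ/μ = 4.0513/10.1180 = 0.4004
L = ρ/(1−ρ) = 0.4004/0.5996 = 0.6678

Final: 0.6678


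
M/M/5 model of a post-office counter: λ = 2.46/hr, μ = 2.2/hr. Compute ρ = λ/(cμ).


ρ = λ/(cμ) = 2.46/(5·2.2) = 2.46/11.00 = 0.2236

Final: 0.2236


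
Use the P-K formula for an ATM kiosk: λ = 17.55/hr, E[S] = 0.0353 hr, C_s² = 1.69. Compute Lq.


ρ = λ·E[S] = 17.55·0.0353 = 0.6195
Lq = ρ²(1+C_s²)/(2(1−ρ)) = 0.3838·(1+1.69)/(2·0.3805)
= 0.3838·2.6900/0.7610 = 1.35671

Final: 1.35671


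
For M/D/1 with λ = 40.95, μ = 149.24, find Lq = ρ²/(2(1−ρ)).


ρ = 40.95/149.24 = 0.2744
M/D/1: Lq = ρ²/(2(1−ρ)) = 0.07529/(2·0.7256) = 0.05188

Final: 0.05188


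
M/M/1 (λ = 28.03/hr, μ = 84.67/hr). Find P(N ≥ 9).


ρ = 28.03/84.67 = 0.3310
P(N ≥ n) = ρ^n = 0.3310^9 = 0.00004776

Final: 0.00004776


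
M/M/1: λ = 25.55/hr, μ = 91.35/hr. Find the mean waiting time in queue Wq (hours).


ρ = 25.55/91.35 = 0.2797
Wq = ρ/(μ−λ) = 0.2797/(91.35 − 25.55) = 0.2797/65.80 = 0.004251 hr

Final: 0.004251 hr


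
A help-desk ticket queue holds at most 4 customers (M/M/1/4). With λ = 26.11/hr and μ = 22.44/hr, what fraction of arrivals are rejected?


ρ = λ/μ = 26.11/22.44 = 1.1635
P_K = (1−ρ)ρ^K/(1−ρ^(K+1)) = (-0.1635·1.832889)/(1 − 2.132653)
= -0.299764/-1.132653 = 0.264657

Final: 0.264657


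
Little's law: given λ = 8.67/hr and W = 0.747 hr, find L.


L = λW = 8.67·0.747 = 6.4765

Final: 6.4765


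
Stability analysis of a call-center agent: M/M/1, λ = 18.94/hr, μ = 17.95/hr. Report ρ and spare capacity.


Total capacity cμ = 1·17.95 = 17.95/hr
ρ = λ/(cμ) = 18.94/17.95 = 1.0552
Stable ⇔ ρ < 1: NO
Spare capacity = cμ − λ = 17.95 − 18.94 = -0.99/hr

Final: ρ = 1.0552; unstable; margin = -0.99/hr


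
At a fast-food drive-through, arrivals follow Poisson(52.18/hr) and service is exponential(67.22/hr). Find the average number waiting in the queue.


ρ = 52.18/67.22 = 0.7763
Lq = ρ²/(1−ρ) = 0.6026/0.2237 = 2.6932

Final: 2.6932


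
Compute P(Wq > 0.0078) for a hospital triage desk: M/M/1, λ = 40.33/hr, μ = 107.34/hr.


ρ = 40.33/107.34 = 0.3757
P(Wq > t) = ρ·e^{−(μ−λ)t} = 0.3757·e^{−0.5227}
= 0.3757·0.592931 = 0.222777

Final: 0.222777


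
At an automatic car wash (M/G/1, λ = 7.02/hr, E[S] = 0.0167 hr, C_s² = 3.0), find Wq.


ρ = λ·E[S] = 7.02·0.0167 = 0.1172
E[S²] = E[S]²(1+C_s²) = 0.0167²·(1+3.0) = 0.001116
Wq = λ·E[S²]/(2(1−ρ)) = 7.02·0.001116/(2·0.8828) = 0.004436 hr

Final: 0.004436 hr


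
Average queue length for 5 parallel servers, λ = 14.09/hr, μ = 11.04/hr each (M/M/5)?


a = λ/μ = 1.2763; ρ = a/5 = 0.2553
P₀ = 0.278892
Lq = P₀·a^c·ρ / (c!·(1−ρ)²) = 0.278892·3.38618·0.2553/(120·0.55465)
= 0.003622

Final: 0.003622


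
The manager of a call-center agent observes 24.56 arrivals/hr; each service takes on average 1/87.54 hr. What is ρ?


ρ = λ/μ = 24.56/87.54 = 0.2806

Final: 0.2806


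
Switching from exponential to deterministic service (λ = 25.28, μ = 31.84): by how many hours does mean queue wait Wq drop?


ρ = 25.28/31.84 = 0.7940
Wq(M/M/1) = ρ/(μ−λ) = 0.7940/6.56 = 0.12103 hr
Wq(M/D/1) = ρ/(2(μ−λ)) = 0.06052 hr
Savings = 0.12103 − 0.06052 = 0.06052 hr

Final: 0.06052 hr


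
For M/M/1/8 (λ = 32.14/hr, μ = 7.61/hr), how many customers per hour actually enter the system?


ρ = 4.2234; P_K = (1−ρ)ρ^8/(1−ρ^9) = 0.763225
λ_eff = λ(1 − P_K) = 32.14·(1 − 0.763225) = 32.14·0.236775 = 7.6099 /hr

Final: 7.6099 /hr


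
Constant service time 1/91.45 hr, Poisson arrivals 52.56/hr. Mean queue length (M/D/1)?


ρ = 52.56/91.45 = 0.5747
M/D/1: Lq = ρ²/(2(1−ρ)) = 0.3303/(2·0.4253) = 0.38838

Final: 0.38838


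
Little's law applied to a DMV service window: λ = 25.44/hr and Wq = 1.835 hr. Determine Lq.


Lq = λWq = 25.44·1.835 = 46.6824

Final: 46.6824


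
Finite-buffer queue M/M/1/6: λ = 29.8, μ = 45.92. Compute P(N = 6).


ρ = λ/μ = 29.8/45.92 = 0.6490
P_K = (1−ρ)ρ^K/(1−ρ^(K+1)) = (0.3510·0.074694)/(1 − 0.048473)
= 0.026221/0.951527 = 0.027557

Final: 0.027557


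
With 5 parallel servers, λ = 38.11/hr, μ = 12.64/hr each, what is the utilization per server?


ρ = λ/(cμ) = 38.11/(5·12.64) = 38.11/63.20 = 0.6030

Final: 0.6030


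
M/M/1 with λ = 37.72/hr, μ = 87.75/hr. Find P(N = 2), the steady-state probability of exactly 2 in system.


ρ = 37.72/87.75 = 0.4299
P_n = (1−ρ)·ρ^n = (1 − 0.4299)·0.4299^2 = 0.5701·0.184778 = 0.105350

Final: 0.105350


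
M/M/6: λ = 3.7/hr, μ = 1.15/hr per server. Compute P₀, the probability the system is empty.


a = λ/μ = 3.7/1.15 = 3.2174; ρ = a/c = 0.5362
Σ_{k=0}^{5} a^k/k! (terms k=0..5) = 1.00000 + 3.21739 + 5.17580 + 5.55086 + 4.46482 + 2.87302 = 22.28190
Tail: a^6/(6!(1−ρ)) = 1109.23433/(720·0.4638) = 3.32193
P₀ = 1/(22.28190 + 3.32193) = 1/25.60382 = 0.039057

Final: 0.039057


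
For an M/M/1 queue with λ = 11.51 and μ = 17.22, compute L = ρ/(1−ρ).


ρ = λ/μ = 11.51/17.22 = 0.6684
L = ρ/(1−ρ) = 0.6684/(1 − 0.6684) = 0.6684/0.3316 = 2.0158

Final: 2.0158


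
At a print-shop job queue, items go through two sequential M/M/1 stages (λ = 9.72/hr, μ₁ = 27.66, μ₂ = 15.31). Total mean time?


Each node sees arrival rate λ = 9.72/hr (tandem ⇒ throughput preserved).
W₁ = 1/(μ₁−λ) = 1/(27.66−9.72) = 0.05574 hr
W₂ = 1/(μ₂−λ) = 1/(15.31−9.72) = 0.17889 hr
W_total = W₁ + W₂ = 0.05574 + 0.17889 = 0.23463 hr

Final: 0.23463 hr


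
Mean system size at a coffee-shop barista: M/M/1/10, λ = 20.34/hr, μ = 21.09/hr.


ρ = 20.34/21.09 = 0.9644
L = ρ[1 − (K+1)ρ^K + Kρ^(K+1)] / [(1−ρ)(1−ρ^(K+1))]
Numerator: 0.9644·(1 − 11·0.696216 + 10·0.671457) = 0.054199
Denominator: (0.03556)·(0.328543) = 0.011684
L = 0.054199/0.011684 = 4.6389

Final: 4.6389


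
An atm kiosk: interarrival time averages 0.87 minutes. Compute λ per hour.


λ = 1/(interarrival time) in consistent units.
1 hour = 60 min, so λ = 60/0.87 = 68.9655 per hour

Final: 68.9655 /hr


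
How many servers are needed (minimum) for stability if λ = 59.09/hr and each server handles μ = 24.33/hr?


Stability requires cμ > λ ⇔ c > λ/μ.
λ/μ = 59.09/24.33 = 2.4287
Minimum integer c = ⌊2.4287⌋ + 1 = 3
Check: 3·24.33 = 72.99 > 59.09, while 2·24.33 = 48.66 ≤ 59.09

Final: 3 servers


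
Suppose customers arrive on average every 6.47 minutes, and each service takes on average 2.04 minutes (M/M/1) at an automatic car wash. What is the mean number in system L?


λ = 60/6.47 = 9.2736 /hr
μ = 60/2.04 = 29.4118 /hr
ρ = λ/μ = 9.2736/29.4118 = 0.3153
L = ρ/(1−ρ) = 0.3153/0.6847 = 0.4605

Final: 0.4605


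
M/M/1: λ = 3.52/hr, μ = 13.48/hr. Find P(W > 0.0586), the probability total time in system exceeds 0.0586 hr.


W ~ Exponential(μ−λ) for M/M/1.
μ − λ = 13.48 − 3.52 = 9.9600
P(W > t) = e^{−(μ−λ)t} = e^{−0.5837} = 0.557855

Final: 0.557855


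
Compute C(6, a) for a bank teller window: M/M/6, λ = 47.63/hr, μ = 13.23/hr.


a = λ/μ = 3.6002; ρ = a/6 = 0.6000
P₀ = 0.026003 (from M/M/c formula)
C(c,a) = [a^c/(c!(1−ρ))]·P₀ = [2177.33084/(720·0.4000)]·0.026003
= 7.56065·0.026003 = 0.196596

Final: 0.196596


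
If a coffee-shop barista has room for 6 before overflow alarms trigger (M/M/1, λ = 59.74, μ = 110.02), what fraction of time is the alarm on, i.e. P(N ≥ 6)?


ρ = 59.74/110.02 = 0.5430
P(N ≥ n) = ρ^n = 0.5430^6 = 0.025631

Final: 0.025631


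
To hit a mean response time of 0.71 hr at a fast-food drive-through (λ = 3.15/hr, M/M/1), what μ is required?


W = 1/(μ−λ) ⇒ μ − λ = 1/W = 1/0.71 = 1.4085
μ = λ + 1/W = 3.15 + 1.4085 = 4.5585 per hr

Final: 4.5585 /hr


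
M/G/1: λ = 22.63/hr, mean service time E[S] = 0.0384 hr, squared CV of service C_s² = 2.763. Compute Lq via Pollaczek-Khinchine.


ρ = λ·E[S] = 22.63·0.0384 = 0.8690
Lq = ρ²(1+C_s²)/(2(1−ρ)) = 0.7551·(1+2.763)/(2·0.1310)
= 0.7551·3.7630/0.2620 = 10.84521

Final: 10.84521


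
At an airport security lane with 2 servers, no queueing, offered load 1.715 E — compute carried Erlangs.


B(2,1.715) = 0.351349 (Erlang-B)
Carried load = a(1 − B) = 1.715·(1 − 0.351349) = 1.715·0.648651 = 1.1124 E

Final: 1.1124 Erlangs


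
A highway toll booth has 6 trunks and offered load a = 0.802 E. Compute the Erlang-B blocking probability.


B(c,a) = (a^c/c!) / Σ_{k=0}^{c} a^k/k!
a^6/6! = 0.0003696
Σ terms (k=0..6): 1.00000 + 0.80200 + 0.32160 + 0.08597 + 0.01724 + 0.002765 + 0.0003696 = 2.229949
B = 0.0003696/2.229949 = 0.0001657

Final: 0.0001657


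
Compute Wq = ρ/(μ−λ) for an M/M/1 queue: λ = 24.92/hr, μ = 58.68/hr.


ρ = 24.92/58.68 = 0.4247
Wq = ρ/(μ−λ) = 0.4247/(58.68 − 24.92) = 0.4247/33.76 = 0.01258 hr

Final: 0.01258 hr


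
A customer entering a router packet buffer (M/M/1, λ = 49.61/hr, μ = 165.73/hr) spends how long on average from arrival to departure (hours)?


W = 1/(μ−λ) = 1/(165.73 − 49.61) = 1/116.12 = 0.008612 hr

Final: 0.008612 hr


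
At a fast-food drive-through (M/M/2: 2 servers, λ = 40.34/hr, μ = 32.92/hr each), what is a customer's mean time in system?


a = 1.2254; ρ = 0.6127; P₀ = 0.240158
Lq = P₀·a^c·ρ/(c!(1−ρ)²) = 0.73649
Wq = Lq/λ = 0.73649/40.34 = 0.01826 hr
W = Wq + 1/μ = 0.01826 + 0.03038 = 0.04863 hr

Final: 0.04863 hr


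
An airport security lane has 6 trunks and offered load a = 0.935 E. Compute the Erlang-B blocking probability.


B(c,a) = (a^c/c!) / Σ_{k=0}^{c} a^k/k!
a^6/6! = 0.0009280
Σ terms (k=0..6): 1.00000 + 0.93500 + 0.43711 + 0.13623 + 0.03184 + 0.005955 + 0.0009280 = 2.547073
B = 0.0009280/2.547073 = 0.0003643

Final: 0.0003643


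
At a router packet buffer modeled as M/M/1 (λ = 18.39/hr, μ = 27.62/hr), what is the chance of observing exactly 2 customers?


ρ = 18.39/27.62 = 0.6658
P_n = (1−ρ)·ρ^n = (1 − 0.6658)·0.6658^2 = 0.3342·0.443319 = 0.148147

Final: 0.148147


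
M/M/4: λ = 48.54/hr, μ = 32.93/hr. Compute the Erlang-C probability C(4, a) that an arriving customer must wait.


a = λ/μ = 1.4740; ρ = a/4 = 0.3685
P₀ = 0.226978 (from M/M/c formula)
C(c,a) = [a^c/(c!(1−ρ))]·P₀ = [4.72098/(24·0.6315)]·0.226978
= 0.31150·0.226978 = 0.070703

Final: 0.070703


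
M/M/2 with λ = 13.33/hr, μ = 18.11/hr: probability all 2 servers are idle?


a = λ/μ = 13.33/18.11 = 0.7361; ρ = a/c = 0.3680
Σ_{k=0}^{1} a^k/k! (terms k=0..1) = 1.00000 + 0.73606 = 1.73606
Tail: a^2/(2!(1−ρ)) = 0.54178/(2·0.6320) = 0.42864
P₀ = 1/(1.73606 + 0.42864) = 1/2.16470 = 0.461958

Final: 0.461958


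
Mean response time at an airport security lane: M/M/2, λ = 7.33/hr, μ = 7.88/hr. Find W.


a = 0.9302; ρ = 0.4651; P₀ = 0.365093
Lq = P₀·a^c·ρ/(c!(1−ρ)²) = 0.25676
Wq = Lq/λ = 0.25676/7.33 = 0.03503 hr
W = Wq + 1/μ = 0.03503 + 0.12690 = 0.16193 hr

Final: 0.16193 hr


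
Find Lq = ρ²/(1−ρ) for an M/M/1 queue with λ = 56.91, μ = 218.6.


ρ = 56.91/218.6 = 0.2603
Lq = ρ²/(1−ρ) = 0.06778/0.7397 = 0.09163

Final: 0.09163


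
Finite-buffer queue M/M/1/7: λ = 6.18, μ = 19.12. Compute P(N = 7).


ρ = λ/μ = 6.18/19.12 = 0.3232
P_K = (1−ρ)ρ^K/(1−ρ^(K+1)) = (0.6768·0.0003686)/(1 − 0.0001191)
= 0.0002494/0.999881 = 0.0002495

Final: 0.0002495


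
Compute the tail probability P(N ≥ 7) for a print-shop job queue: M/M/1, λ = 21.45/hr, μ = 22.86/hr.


ρ = 21.45/22.86 = 0.9383
P(N ≥ n) = ρ^n = 0.9383^7 = 0.640409

Final: 0.640409


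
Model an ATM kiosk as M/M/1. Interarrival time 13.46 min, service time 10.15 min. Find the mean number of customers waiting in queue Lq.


λ = 60/13.46 = 4.4577 /hr
μ = 60/10.15 = 5.9113 /hr
ρ = λ/μ = 4.4577/5.9113 = 0.7541
Lq = ρ²/(1−ρ) = 0.5686/0.2459 = 2.3124

Final: 2.3124


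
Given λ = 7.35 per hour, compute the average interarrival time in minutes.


Mean interarrival time = 1/λ = 1/7.35 hour = 0.13605 hour
In minutes: 0.13605 × 60 = 8.1633 min

Final: 8.1633 min


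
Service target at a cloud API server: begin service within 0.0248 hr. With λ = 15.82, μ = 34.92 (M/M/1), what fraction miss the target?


ρ = 15.82/34.92 = 0.4530
P(Wq > t) = ρ·e^{−(μ−λ)t} = 0.4530·e^{−0.4737}
= 0.4530·0.622706 = 0.282108

Final: 0.282108


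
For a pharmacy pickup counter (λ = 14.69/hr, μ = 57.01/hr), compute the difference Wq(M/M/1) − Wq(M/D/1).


ρ = 14.69/57.01 = 0.2577
Wq(M/M/1) = ρ/(μ−λ) = 0.2577/42.32 = 0.006089 hr
Wq(M/D/1) = ρ/(2(μ−λ)) = 0.003044 hr
Savings = 0.006089 − 0.003044 = 0.003044 hr

Final: 0.003044 hr


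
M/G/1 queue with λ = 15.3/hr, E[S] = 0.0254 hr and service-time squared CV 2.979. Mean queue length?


ρ = λ·E[S] = 15.3·0.0254 = 0.3886
Lq = ρ²(1+C_s²)/(2(1−ρ)) = 0.1510·(1+2.979)/(2·0.6114)
= 0.1510·3.9790/1.2228 = 0.49145

Final: 0.49145


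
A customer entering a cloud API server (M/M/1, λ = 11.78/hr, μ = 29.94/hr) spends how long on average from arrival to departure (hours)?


W = 1/(μ−λ) = 1/(29.94 − 11.78) = 1/18.16 = 0.05507 hr

Final: 0.05507 hr


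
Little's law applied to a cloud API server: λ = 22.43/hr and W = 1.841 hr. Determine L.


L = λW = 22.43·1.841 = 41.2936

Final: 41.2936


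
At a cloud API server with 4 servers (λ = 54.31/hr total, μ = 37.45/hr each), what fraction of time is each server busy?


ρ = λ/(cμ) = 54.31/(4·37.45) = 54.31/149.80 = 0.3626

Final: 0.3626


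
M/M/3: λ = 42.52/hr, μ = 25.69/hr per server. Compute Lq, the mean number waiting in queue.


a = λ/μ = 1.6551; ρ = a/3 = 0.5517
P₀ = 0.175116
Lq = P₀·a^c·ρ / (c!·(1−ρ)²) = 0.175116·4.53406·0.5517/(6·0.20097)
= 0.36328

Final: 0.36328


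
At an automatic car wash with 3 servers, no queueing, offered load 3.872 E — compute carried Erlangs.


B(3,3.872) = 0.438913 (Erlang-B)
Carried load = a(1 − B) = 3.872·(1 − 0.438913) = 3.872·0.561087 = 2.1725 E

Final: 2.1725 Erlangs


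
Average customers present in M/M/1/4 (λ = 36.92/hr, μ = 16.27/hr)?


ρ = 36.92/16.27 = 2.2692
L = ρ[1 − (K+1)ρ^K + Kρ^(K+1)] / [(1−ρ)(1−ρ^(K+1))]
Numerator: 2.2692·(1 − 5·26.515301 + 4·60.168710) = 247.566718
Denominator: (-1.2692)·(-59.168710) = 75.097348
L = 247.566718/75.097348 = 3.2966

Final: 3.2966


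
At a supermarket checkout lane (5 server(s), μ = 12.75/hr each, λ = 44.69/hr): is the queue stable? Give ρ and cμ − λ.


Total capacity cμ = 5·12.75 = 63.75/hr
ρ = λ/(cμ) = 44.69/63.75 = 0.7010
Stable ⇔ ρ < 1: YES
Spare capacity = cμ − λ = 63.75 − 44.69 = 19.06/hr

Final: ρ = 0.7010; stable; margin = 19.06/hr


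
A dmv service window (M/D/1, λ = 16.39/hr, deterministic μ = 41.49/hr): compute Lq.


ρ = 16.39/41.49 = 0.3950
M/D/1: Lq = ρ²/(2(1−ρ)) = 0.1561/(2·0.6050) = 0.12898

Final: 0.12898


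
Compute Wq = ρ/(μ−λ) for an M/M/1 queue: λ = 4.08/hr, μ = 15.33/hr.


ρ = 4.08/15.33 = 0.2661
Wq = ρ/(μ−λ) = 0.2661/(15.33 − 4.08) = 0.2661/11.25 = 0.02366 hr

Final: 0.02366 hr


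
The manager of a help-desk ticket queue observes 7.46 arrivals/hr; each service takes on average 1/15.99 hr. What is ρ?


ρ = λ/μ = 7.46/15.99 = 0.4665

Final: 0.4665


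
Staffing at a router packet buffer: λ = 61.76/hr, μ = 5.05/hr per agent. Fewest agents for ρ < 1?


Stability requires cμ > λ ⇔ c > λ/μ.
λ/μ = 61.76/5.05 = 12.2297
Minimum integer c = ⌊12.2297⌋ + 1 = 13
Check: 13·5.05 = 65.65 > 61.76, while 12·5.05 = 60.60 ≤ 61.76

Final: 13 servers


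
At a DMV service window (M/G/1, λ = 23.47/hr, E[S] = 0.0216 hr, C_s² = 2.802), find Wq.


ρ = λ·E[S] = 23.47·0.0216 = 0.5070
E[S²] = E[S]²(1+C_s²) = 0.0216²·(1+2.802) = 0.001774
Wq = λ·E[S²]/(2(1−ρ)) = 23.47·0.001774/(2·0.4930) = 0.04222 hr

Final: 0.04222 hr


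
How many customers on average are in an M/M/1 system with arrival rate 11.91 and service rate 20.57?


ρ = λ/μ = 11.91/20.57 = 0.5790
L = ρ/(1−ρ) = 0.5790/(1 − 0.5790) = 0.5790/0.4210 = 1.3753

Final: 1.3753


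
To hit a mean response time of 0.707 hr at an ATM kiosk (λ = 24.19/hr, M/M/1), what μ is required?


W = 1/(μ−λ) ⇒ μ − λ = 1/W = 1/0.707 = 1.4144
μ = λ + 1/W = 24.19 + 1.4144 = 25.6044 per hr

Final: 25.6044 /hr


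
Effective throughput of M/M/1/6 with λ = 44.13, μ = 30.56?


ρ = 1.4440; P_K = (1−ρ)ρ^6/(1−ρ^7) = 0.332927
λ_eff = λ(1 − P_K) = 44.13·(1 − 0.332927) = 44.13·0.667073 = 29.4379 /hr

Final: 29.4379 /hr


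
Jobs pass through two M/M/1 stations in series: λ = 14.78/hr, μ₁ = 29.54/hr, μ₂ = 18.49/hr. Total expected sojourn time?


Each node sees arrival rate λ = 14.78/hr (tandem ⇒ throughput preserved).
W₁ = 1/(μ₁−λ) = 1/(29.54−14.78) = 0.06775 hr
W₂ = 1/(μ₂−λ) = 1/(18.49−14.78) = 0.26954 hr
W_total = W₁ + W₂ = 0.06775 + 0.26954 = 0.33729 hr

Final: 0.33729 hr


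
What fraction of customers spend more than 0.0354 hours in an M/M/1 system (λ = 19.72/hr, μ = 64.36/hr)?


W ~ Exponential(μ−λ) for M/M/1.
μ − λ = 64.36 − 19.72 = 44.6400
P(W > t) = e^{−(μ−λ)t} = e^{−1.5803} = 0.205922

Final: 0.205922


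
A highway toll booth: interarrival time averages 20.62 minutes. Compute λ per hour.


λ = 1/(interarrival time) in consistent units.
1 hour = 60 min, so λ = 60/20.62 = 2.9098 per hour

Final: 2.9098 /hr


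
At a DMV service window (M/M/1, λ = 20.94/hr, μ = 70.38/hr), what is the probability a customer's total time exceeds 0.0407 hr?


W ~ Exponential(μ−λ) for M/M/1.
μ − λ = 70.38 − 20.94 = 49.4400
P(W > t) = e^{−(μ−λ)t} = e^{−2.0122} = 0.133693

Final: 0.133693


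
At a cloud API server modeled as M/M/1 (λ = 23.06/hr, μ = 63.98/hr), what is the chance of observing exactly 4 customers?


ρ = 23.06/63.98 = 0.3604
P_n = (1−ρ)·ρ^n = (1 − 0.3604)·0.3604^4 = 0.6396·0.016876 = 0.010793

Final: 0.010793


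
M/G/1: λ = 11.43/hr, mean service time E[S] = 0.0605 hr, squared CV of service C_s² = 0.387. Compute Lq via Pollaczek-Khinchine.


ρ = λ·E[S] = 11.43·0.0605 = 0.6915
Lq = ρ²(1+C_s²)/(2(1−ρ)) = 0.4782·(1+0.387)/(2·0.3085)
= 0.4782·1.3870/0.6170 = 1.07502

Final: 1.07502


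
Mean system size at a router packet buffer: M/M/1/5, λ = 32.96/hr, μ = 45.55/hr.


ρ = 32.96/45.55 = 0.7236
L = ρ[1 − (K+1)ρ^K + Kρ^(K+1)] / [(1−ρ)(1−ρ^(K+1))]
Numerator: 0.7236·(1 − 6·0.198378 + 5·0.143547) = 0.381673
Denominator: (0.2764)·(0.856453) = 0.236723
L = 0.381673/0.236723 = 1.6123

Final: 1.6123


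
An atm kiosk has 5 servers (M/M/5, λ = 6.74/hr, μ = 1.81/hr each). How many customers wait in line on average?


a = λ/μ = 3.7238; ρ = a/5 = 0.7448
P₀ = 0.019361
Lq = P₀·a^c·ρ / (c!·(1−ρ)²) = 0.019361·715.98943·0.7448/(120·0.06515)
= 1.32051

Final: 1.32051


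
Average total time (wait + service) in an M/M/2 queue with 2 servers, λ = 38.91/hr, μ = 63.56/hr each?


a = 0.6122; ρ = 0.3061; P₀ = 0.531290
Lq = P₀·a^c·ρ/(c!(1−ρ)²) = 0.06328
Wq = Lq/λ = 0.06328/38.91 = 0.001626 hr
W = Wq + 1/μ = 0.001626 + 0.01573 = 0.01736 hr

Final: 0.01736 hr


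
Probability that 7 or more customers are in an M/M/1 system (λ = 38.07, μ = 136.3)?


ρ = 38.07/136.3 = 0.2793
P(N ≥ n) = ρ^n = 0.2793^7 = 0.0001326

Final: 0.0001326


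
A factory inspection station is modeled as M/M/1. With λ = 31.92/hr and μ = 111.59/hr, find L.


ρ = λ/μ = 31.92/111.59 = 0.2860
L = ρ/(1−ρ) = 0.2860/(1 − 0.2860) = 0.2860/0.7140 = 0.4007

Final: 0.4007


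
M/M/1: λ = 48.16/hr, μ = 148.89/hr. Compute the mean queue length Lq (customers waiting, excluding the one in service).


ρ = 48.16/148.89 = 0.3235
Lq = ρ²/(1−ρ) = 0.1046/0.6765 = 0.1546

Final: 0.1546


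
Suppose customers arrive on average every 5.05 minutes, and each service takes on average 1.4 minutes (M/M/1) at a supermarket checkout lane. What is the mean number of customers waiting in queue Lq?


λ = 60/5.05 = 11.8812 /hr
μ = 60/1.4 = 42.8571 /hr
ρ = λ/μ = 11.8812/42.8571 = 0.2772
Lq = ρ²/(1−ρ) = 0.07686/0.7228 = 0.1063

Final: 0.1063


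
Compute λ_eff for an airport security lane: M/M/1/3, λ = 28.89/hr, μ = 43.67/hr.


ρ = 0.6616; P_K = (1−ρ)ρ^3/(1−ρ^4) = 0.121206
λ_eff = λ(1 − P_K) = 28.89·(1 − 0.121206) = 28.89·0.878794 = 25.3883 /hr

Final: 25.3883 /hr


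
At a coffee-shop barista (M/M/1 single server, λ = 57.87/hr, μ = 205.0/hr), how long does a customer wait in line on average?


ρ = 57.87/205.0 = 0.2823
Wq = ρ/(μ−λ) = 0.2823/(205.0 − 57.87) = 0.2823/147.13 = 0.001919 hr

Final: 0.001919 hr


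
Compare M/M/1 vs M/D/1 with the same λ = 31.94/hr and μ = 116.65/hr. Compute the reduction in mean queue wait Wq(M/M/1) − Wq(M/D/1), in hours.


ρ = 31.94/116.65 = 0.2738
Wq(M/M/1) = ρ/(μ−λ) = 0.2738/84.71 = 0.003232 hr
Wq(M/D/1) = ρ/(2(μ−λ)) = 0.001616 hr
Savings = 0.003232 − 0.001616 = 0.001616 hr

Final: 0.001616 hr


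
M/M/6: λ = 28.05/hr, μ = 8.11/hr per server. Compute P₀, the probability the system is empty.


a = λ/μ = 28.05/8.11 = 3.4587; ρ = a/c = 0.5764
Σ_{k=0}^{5} a^k/k! (terms k=0..5) = 1.00000 + 3.45869 + 5.98128 + 6.89580 + 5.96262 + 4.12457 = 27.42296
Tail: a^6/(6!(1−ρ)) = 1711.87507/(720·0.4236) = 5.61350
P₀ = 1/(27.42296 + 5.61350) = 1/33.03646 = 0.030270

Final: 0.030270


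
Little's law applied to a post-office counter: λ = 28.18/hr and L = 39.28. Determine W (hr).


W = L/λ = 39.28/28.18 = 1.3939 hr

Final: 1.3939 hr


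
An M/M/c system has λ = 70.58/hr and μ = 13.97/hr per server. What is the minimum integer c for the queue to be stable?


Stability requires cμ > λ ⇔ c > λ/μ.
λ/μ = 70.58/13.97 = 5.0523
Minimum integer c = ⌊5.0523⌋ + 1 = 6
Check: 6·13.97 = 83.82 > 70.58, while 5·13.97 = 69.85 ≤ 70.58

Final: 6 servers


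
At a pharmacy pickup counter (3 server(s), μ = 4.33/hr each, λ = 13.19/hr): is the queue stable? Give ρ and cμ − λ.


Total capacity cμ = 3·4.33 = 12.99/hr
ρ = λ/(cμ) = 13.19/12.99 = 1.0154
Stable ⇔ ρ < 1: NO
Spare capacity = cμ − λ = 12.99 − 13.19 = -0.20/hr

Final: ρ = 1.0154; unstable; margin = -0.20/hr


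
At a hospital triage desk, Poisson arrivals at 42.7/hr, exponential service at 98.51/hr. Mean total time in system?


W = 1/(μ−λ) = 1/(98.51 − 42.7) = 1/55.81 = 0.01792 hr

Final: 0.01792 hr


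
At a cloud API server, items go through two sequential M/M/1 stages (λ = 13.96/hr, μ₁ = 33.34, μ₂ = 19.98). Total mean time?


Each node sees arrival rate λ = 13.96/hr (tandem ⇒ throughput preserved).
W₁ = 1/(μ₁−λ) = 1/(33.34−13.96) = 0.05160 hr
W₂ = 1/(μ₂−λ) = 1/(19.98−13.96) = 0.16611 hr
W_total = W₁ + W₂ = 0.05160 + 0.16611 = 0.21771 hr

Final: 0.21771 hr


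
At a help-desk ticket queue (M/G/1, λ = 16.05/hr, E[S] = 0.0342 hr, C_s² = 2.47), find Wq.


ρ = λ·E[S] = 16.05·0.0342 = 0.5489
E[S²] = E[S]²(1+C_s²) = 0.0342²·(1+2.47) = 0.004059
Wq = λ·E[S²]/(2(1−ρ)) = 16.05·0.004059/(2·0.4511) = 0.07220 hr

Final: 0.07220 hr


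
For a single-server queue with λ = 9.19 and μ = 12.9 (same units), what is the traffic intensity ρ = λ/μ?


ρ = λ/μ = 9.19/12.9 = 0.7124

Final: 0.7124


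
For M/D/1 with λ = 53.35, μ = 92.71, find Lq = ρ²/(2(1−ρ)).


ρ = 53.35/92.71 = 0.5755
M/D/1: Lq = ρ²/(2(1−ρ)) = 0.3311/(2·0.4245) = 0.38999

Final: 0.38999


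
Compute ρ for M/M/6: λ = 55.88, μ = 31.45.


ρ = λ/(cμ) = 55.88/(6·31.45) = 55.88/188.70 = 0.2961

Final: 0.2961


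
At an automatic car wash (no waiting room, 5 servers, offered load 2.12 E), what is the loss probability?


B(c,a) = (a^c/c!) / Σ_{k=0}^{c} a^k/k!
a^5/5! = 0.356860
Σ terms (k=0..5): 1.00000 + 2.12000 + 2.24720 + 1.58802 + 0.84165 + 0.35686 = 8.153733
B = 0.356860/8.153733 = 0.043766

Final: 0.043766


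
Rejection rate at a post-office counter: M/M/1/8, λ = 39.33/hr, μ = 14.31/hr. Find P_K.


ρ = λ/μ = 39.33/14.31 = 2.7484
P_K = (1−ρ)ρ^K/(1−ρ^(K+1)) = (-1.7484·3255.925816)/(1 − 8948.676613)
= -5692.750797/-8947.676613 = 0.636227

Final: 0.636227


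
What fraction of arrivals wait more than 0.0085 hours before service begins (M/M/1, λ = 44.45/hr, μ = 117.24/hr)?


ρ = 44.45/117.24 = 0.3791
P(Wq > t) = ρ·e^{−(μ−λ)t} = 0.3791·e^{−0.6187}
= 0.3791·0.538636 = 0.204217

Final: 0.204217


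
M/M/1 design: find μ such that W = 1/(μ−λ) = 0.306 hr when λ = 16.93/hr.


W = 1/(μ−λ) ⇒ μ − λ = 1/W = 1/0.306 = 3.2680
μ = λ + 1/W = 16.93 + 3.2680 = 20.1980 per hr

Final: 20.1980 /hr


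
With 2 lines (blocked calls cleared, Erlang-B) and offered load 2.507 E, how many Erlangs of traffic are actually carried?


B(2,2.507) = 0.472594 (Erlang-B)
Carried load = a(1 − B) = 2.507·(1 − 0.472594) = 2.507·0.527406 = 1.3222 E

Final: 1.3222 Erlangs


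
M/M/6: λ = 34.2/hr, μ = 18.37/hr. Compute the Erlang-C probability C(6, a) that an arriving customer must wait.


a = λ/μ = 1.8617; ρ = a/6 = 0.3103
P₀ = 0.155255 (from M/M/c formula)
C(c,a) = [a^c/(c!(1−ρ))]·P₀ = [41.63913/(720·0.6897)]·0.155255
= 0.08385·0.155255 = 0.013018

Final: 0.013018


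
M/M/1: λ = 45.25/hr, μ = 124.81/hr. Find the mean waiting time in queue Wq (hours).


ρ = 45.25/124.81 = 0.3626
Wq = ρ/(μ−λ) = 0.3626/(124.81 − 45.25) = 0.3626/79.56 = 0.004557 hr

Final: 0.004557 hr
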